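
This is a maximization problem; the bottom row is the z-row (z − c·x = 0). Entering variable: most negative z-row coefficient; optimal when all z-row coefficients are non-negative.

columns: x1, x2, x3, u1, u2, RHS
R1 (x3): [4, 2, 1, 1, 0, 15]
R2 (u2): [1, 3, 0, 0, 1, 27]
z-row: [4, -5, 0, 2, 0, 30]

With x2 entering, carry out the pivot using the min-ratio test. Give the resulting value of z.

135/2

Ratio test on column x2 — row 1: 15/2 = 15/2; row 2: 27/3 = 9. Minimum is 15/2 at row 1 (x3 leaves); pivot element 2.
Pivot on row 1; the z-row RHS becomes 30 − (-5)·(15/2) = 135/2.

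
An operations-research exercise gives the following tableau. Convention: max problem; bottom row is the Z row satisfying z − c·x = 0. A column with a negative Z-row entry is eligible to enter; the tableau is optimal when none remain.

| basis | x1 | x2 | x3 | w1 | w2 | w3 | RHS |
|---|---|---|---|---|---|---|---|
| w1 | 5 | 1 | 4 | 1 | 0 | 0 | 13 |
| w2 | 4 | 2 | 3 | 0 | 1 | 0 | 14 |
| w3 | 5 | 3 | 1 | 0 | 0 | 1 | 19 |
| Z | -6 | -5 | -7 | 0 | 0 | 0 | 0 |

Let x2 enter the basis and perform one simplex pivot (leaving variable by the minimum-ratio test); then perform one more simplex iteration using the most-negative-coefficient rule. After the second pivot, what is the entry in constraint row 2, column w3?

-2/7

Ratio test on column x2 — row 1: 13/1 = 13; row 2: 14/2 = 7; row 3: 19/3 = 19/3. Minimum is 19/3 at row 3 (w3 leaves); pivot element 3.
Divide row 3 by 3; eliminate column x2 from the other rows.
Second iteration: most negative Z-row entry is -16/3 in column x3, so x3 enters.
Ratio test on column x3 — row 1: (20/3)/(11/3) = 20/11; row 2: (4/3)/(7/3) = 4/7; row 3: (19/3)/(1/3) = 19. Minimum is 4/7 at row 2 (w2 leaves); pivot element 7/3.
Divide row 2 by 7/3; eliminate column x3 from the other rows.
After both pivots, the entry at constraint row 2, column w3 is -2/7.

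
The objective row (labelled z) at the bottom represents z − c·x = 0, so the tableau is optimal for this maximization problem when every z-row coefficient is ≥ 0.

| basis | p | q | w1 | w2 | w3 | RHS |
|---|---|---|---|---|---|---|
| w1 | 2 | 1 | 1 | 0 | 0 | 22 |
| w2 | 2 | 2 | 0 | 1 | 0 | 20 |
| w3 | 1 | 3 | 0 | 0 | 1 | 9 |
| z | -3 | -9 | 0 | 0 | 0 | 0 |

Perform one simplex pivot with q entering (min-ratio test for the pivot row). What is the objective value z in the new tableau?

Ratio test on column q — row 1: 22/1 = 22; row 2: 20/2 = 10; row 3: 9/3 = 3. Minimum is 3 at row 3 (w3 leaves); pivot element 3.
Pivot on row 3; the z-row RHS becomes 0 − (-9)·3 = 27.

27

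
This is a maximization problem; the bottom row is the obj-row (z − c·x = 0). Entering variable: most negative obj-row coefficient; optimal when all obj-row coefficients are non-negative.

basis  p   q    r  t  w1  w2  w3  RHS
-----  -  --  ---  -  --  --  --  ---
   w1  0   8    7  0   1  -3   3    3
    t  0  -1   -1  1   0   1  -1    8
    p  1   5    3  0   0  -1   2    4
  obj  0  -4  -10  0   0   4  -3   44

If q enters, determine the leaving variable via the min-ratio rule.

w1

Column q entries and ratios — w1: 3/8 = 3/8; t: -1 ≤ 0, skip; p: 4/5 = 4/5.
Smallest ratio is 3/8 in the row of w1, so w1 leaves.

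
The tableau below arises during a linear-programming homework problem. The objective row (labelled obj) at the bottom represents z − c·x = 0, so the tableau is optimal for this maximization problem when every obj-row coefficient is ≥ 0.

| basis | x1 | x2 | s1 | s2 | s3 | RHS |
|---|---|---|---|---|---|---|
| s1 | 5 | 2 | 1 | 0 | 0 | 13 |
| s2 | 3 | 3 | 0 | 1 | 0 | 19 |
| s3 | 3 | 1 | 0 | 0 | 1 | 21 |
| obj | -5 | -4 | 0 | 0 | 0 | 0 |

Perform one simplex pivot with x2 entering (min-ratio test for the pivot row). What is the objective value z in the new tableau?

Ratio test on column x2 — row 1: 13/2 = 13/2; row 2: 19/3 = 19/3; row 3: 21/1 = 21. Minimum is 19/3 at row 2 (s2 leaves); pivot element 3.
Pivot on row 2; the obj-row RHS becomes 0 − (-4)·(19/3) = 76/3.

76/3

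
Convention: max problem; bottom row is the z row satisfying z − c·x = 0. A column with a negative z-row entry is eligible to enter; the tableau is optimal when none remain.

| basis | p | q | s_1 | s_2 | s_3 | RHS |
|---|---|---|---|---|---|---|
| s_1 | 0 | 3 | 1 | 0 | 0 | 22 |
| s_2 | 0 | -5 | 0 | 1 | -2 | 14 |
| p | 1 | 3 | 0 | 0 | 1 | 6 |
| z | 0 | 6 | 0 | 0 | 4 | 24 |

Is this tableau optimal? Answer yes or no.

yes

Every z-row coefficient is ≥ 0, so the tableau is optimal.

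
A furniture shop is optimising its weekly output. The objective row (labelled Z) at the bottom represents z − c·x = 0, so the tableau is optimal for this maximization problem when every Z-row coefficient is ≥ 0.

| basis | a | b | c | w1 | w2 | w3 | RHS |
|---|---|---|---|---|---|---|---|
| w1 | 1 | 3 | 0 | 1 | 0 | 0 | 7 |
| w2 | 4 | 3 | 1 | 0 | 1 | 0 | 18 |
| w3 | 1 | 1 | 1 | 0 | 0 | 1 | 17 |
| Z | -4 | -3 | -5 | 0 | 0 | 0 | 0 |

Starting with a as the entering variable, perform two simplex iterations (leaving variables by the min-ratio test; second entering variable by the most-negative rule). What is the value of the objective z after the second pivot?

Ratio test on column a — row 1: 7/1 = 7; row 2: 18/4 = 9/2; row 3: 17/1 = 17. Minimum is 9/2 at row 2 (w2 leaves); pivot element 4.
Pivot on row 2; the Z-row RHS becomes 0 − (-4)·(9/2) = 18.
Next entering variable (most negative Z-row entry -4): c.
Ratio test on column c — row 1: entry -1/4 ≤ 0; row 2: (9/2)/(1/4) = 18; row 3: (25/2)/(3/4) = 50/3. Minimum is 50/3 at row 3 (w3 leaves); pivot element 3/4.
After the second pivot the Z-row RHS is 18 − (-4)·(50/3) = 254/3.

254/3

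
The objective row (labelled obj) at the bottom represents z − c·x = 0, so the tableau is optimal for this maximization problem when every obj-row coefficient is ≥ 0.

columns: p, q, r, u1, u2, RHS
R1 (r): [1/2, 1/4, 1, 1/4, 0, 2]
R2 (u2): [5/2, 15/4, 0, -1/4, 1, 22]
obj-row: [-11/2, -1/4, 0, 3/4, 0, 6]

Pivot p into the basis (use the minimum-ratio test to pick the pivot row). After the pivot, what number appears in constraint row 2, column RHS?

Ratio test on column p — row 1: 2/(1/2) = 4; row 2: 22/(5/2) = 44/5. Minimum is 4 at row 1 (r leaves); pivot element 1/2.
Divide row 1 by 1/2; eliminate column p from the other rows.
Row 2 update in column RHS: 22 − (5/2)·4 = 12.

12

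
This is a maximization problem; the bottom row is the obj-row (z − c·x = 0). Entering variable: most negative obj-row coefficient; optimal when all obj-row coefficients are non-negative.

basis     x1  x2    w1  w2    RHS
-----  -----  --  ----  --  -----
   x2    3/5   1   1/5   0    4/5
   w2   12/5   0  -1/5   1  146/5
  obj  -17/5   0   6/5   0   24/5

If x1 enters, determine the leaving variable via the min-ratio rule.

Column x1 entries and ratios — x2: (4/5)/(3/5) = 4/3; w2: (146/5)/(12/5) = 73/6.
Smallest ratio is 4/3 in the row of x2, so x2 leaves.

x2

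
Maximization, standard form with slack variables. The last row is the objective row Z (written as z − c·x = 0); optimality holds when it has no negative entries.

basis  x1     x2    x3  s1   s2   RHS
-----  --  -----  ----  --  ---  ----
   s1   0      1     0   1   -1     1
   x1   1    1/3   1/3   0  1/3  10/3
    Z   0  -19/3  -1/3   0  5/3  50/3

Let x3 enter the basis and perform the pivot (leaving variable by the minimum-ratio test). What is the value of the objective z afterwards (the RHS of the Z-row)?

Ratio test on column x3 — row 1: entry 0 ≤ 0; row 2: (10/3)/(1/3) = 10. Minimum is 10 at row 2 (x1 leaves); pivot element 1/3.
Pivot on row 2; the Z-row RHS becomes 50/3 − (-1/3)·10 = 20.

20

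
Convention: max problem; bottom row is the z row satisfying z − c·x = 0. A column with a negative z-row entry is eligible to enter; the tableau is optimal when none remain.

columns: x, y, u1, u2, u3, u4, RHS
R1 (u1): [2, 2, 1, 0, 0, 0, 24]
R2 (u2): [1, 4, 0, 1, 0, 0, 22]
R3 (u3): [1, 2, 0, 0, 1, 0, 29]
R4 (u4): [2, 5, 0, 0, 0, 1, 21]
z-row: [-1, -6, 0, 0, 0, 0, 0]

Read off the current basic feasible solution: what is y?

0

y is not in the basis, so in the current basic feasible solution y = 0.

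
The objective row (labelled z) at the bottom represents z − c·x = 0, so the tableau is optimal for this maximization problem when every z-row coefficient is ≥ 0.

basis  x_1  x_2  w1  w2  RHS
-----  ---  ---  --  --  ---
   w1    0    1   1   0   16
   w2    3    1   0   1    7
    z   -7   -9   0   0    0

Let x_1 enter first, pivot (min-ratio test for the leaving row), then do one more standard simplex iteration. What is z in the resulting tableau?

63

Ratio test on column x_1 — row 1: entry 0 ≤ 0; row 2: 7/3 = 7/3. Minimum is 7/3 at row 2 (w2 leaves); pivot element 3.
Pivot on row 2; the z-row RHS becomes 0 − (-7)·(7/3) = 49/3.
Next entering variable (most negative z-row entry -20/3): x_2.
Ratio test on column x_2 — row 1: 16/1 = 16; row 2: (7/3)/(1/3) = 7. Minimum is 7 at row 2 (x_1 leaves); pivot element 1/3.
After the second pivot the z-row RHS is 49/3 − (-20/3)·7 = 63.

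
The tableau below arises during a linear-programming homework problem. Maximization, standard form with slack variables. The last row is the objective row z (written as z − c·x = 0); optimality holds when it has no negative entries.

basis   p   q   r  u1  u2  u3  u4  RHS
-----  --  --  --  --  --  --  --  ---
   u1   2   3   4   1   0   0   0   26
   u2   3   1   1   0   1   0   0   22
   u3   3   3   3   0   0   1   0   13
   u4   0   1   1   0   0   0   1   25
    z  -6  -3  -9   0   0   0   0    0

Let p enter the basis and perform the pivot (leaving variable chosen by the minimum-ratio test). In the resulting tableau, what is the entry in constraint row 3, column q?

1

Ratio test on column p — row 1: 26/2 = 13; row 2: 22/3 = 22/3; row 3: 13/3 = 13/3; row 4: entry 0 ≤ 0. Minimum is 13/3 at row 3 (u3 leaves); pivot element 3.
Divide row 3 by 3; eliminate column p from the other rows.
In the new row 3, the q entry is the old entry divided by the pivot: 3/3 = 1.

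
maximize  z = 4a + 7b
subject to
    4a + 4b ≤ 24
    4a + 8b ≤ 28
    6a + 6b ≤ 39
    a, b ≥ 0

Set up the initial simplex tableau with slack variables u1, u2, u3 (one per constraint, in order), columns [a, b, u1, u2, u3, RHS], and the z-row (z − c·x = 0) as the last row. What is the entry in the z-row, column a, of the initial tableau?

The z-row carries the negated objective coefficients: the a entry is -4.

-4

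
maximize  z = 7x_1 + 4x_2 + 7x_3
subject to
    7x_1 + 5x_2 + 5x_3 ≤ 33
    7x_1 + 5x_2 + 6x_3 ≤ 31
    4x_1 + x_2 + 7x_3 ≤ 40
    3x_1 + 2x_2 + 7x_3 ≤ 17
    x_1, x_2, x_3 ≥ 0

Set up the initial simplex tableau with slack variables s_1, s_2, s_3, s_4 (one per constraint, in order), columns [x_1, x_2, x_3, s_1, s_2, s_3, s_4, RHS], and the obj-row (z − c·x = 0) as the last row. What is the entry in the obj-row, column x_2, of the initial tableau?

The obj-row carries the negated objective coefficients: the x_2 entry is -4.

-4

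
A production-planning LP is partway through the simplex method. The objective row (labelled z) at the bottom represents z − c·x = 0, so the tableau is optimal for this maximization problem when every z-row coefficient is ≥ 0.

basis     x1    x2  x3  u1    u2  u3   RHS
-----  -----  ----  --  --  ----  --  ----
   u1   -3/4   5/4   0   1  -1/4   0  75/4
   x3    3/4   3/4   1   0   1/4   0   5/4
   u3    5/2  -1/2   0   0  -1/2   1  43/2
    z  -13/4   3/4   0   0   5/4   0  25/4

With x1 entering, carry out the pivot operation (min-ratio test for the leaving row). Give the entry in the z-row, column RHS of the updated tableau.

Ratio test on column x1 — row 1: entry -3/4 ≤ 0; row 2: (5/4)/(3/4) = 5/3; row 3: (43/2)/(5/2) = 43/5. Minimum is 5/3 at row 2 (x3 leaves); pivot element 3/4.
Divide row 2 by 3/4; eliminate column x1 from the other rows.
z-row update in column RHS: 25/4 − (-13/4)·(5/3) = 35/3.

35/3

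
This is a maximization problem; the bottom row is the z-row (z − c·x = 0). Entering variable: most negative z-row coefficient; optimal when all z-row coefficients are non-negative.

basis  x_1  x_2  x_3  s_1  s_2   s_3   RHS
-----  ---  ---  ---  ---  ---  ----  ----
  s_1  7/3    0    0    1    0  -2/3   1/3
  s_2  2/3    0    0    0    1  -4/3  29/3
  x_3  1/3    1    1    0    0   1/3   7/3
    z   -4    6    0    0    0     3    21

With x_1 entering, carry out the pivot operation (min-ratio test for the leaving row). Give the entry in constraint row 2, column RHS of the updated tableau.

67/7

Ratio test on column x_1 — row 1: (1/3)/(7/3) = 1/7; row 2: (29/3)/(2/3) = 29/2; row 3: (7/3)/(1/3) = 7. Minimum is 1/7 at row 1 (s_1 leaves); pivot element 7/3.
Divide row 1 by 7/3; eliminate column x_1 from the other rows.
Row 2 update in column RHS: 29/3 − (2/3)·(1/7) = 67/7.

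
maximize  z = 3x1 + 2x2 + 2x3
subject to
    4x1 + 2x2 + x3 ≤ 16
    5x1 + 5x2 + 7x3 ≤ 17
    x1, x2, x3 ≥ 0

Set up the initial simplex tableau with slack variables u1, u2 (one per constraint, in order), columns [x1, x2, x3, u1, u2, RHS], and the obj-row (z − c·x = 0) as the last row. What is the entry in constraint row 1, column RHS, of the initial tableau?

16

The RHS of constraint 1 is b_1 = 16.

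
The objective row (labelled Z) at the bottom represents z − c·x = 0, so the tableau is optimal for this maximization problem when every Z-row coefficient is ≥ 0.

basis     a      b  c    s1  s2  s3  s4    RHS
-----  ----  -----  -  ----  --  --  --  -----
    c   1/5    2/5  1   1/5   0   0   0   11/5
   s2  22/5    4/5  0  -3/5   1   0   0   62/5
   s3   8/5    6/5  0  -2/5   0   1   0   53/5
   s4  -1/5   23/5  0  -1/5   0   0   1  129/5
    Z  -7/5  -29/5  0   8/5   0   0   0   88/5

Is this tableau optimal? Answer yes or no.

The Z-row has a negative entry -29/5 in column b, so it is not optimal.

no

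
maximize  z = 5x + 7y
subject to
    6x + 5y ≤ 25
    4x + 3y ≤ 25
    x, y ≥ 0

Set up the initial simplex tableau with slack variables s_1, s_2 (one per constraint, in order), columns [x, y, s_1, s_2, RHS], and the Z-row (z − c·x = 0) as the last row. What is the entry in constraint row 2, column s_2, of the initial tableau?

1

Slack s_2 belongs to constraint 2; its column is the unit vector e_2, so the entry in row 2 is 1.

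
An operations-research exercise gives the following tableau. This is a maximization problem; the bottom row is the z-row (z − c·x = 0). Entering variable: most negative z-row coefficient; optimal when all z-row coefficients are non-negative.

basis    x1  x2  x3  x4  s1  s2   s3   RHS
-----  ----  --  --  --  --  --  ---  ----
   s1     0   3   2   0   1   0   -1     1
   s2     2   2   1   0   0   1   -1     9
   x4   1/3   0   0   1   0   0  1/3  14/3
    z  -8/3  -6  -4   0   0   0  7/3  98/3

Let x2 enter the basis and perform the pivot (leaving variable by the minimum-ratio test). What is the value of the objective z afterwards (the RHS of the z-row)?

104/3

Ratio test on column x2 — row 1: 1/3 = 1/3; row 2: 9/2 = 9/2; row 3: entry 0 ≤ 0. Minimum is 1/3 at row 1 (s1 leaves); pivot element 3.
Pivot on row 1; the z-row RHS becomes 98/3 − (-6)·(1/3) = 104/3.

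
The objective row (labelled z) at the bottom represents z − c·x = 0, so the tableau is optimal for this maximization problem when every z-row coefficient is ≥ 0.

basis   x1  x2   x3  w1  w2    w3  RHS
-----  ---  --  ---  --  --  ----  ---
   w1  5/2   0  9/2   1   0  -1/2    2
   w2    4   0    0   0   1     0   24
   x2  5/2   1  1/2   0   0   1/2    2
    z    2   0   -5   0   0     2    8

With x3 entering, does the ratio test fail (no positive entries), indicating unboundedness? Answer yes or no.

Column x3 has positive entries in row(s) 1, 3, so the ratio test bounds it — not unbounded.

no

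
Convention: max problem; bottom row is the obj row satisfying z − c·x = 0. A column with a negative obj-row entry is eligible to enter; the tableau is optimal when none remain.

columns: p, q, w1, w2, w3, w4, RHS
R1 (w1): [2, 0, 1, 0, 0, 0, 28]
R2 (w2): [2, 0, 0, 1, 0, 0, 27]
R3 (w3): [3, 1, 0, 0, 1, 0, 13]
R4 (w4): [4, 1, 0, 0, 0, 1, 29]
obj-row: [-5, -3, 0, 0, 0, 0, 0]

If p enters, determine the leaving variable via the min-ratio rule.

Column p entries and ratios — w1: 28/2 = 14; w2: 27/2 = 27/2; w3: 13/3 = 13/3; w4: 29/4 = 29/4.
Smallest ratio is 13/3 in the row of w3, so w3 leaves.

w3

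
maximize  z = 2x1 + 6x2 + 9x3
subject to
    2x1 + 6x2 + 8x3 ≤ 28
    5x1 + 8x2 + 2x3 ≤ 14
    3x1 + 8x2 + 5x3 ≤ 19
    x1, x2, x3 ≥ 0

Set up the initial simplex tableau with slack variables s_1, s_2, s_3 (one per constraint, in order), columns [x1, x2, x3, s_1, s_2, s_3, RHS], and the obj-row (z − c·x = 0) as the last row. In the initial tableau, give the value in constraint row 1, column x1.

Constraint 1 has coefficient 2 on x1.

2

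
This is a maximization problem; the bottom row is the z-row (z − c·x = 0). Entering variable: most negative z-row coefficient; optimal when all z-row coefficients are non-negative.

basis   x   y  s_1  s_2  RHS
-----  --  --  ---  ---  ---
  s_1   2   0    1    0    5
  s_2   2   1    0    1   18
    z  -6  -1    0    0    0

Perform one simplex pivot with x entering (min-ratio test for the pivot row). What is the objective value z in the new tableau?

15

Ratio test on column x — row 1: 5/2 = 5/2; row 2: 18/2 = 9. Minimum is 5/2 at row 1 (s_1 leaves); pivot element 2.
Pivot on row 1; the z-row RHS becomes 0 − (-6)·(5/2) = 15.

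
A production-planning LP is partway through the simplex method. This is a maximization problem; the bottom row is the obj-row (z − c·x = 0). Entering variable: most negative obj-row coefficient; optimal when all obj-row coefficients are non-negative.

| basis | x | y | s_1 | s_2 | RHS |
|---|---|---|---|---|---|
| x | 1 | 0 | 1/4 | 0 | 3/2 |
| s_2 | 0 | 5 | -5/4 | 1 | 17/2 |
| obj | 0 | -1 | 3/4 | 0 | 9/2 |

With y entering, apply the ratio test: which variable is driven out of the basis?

s_2

Column y entries and ratios — x: 0 ≤ 0, skip; s_2: (17/2)/5 = 17/10.
Smallest ratio is 17/10 in the row of s_2, so s_2 leaves.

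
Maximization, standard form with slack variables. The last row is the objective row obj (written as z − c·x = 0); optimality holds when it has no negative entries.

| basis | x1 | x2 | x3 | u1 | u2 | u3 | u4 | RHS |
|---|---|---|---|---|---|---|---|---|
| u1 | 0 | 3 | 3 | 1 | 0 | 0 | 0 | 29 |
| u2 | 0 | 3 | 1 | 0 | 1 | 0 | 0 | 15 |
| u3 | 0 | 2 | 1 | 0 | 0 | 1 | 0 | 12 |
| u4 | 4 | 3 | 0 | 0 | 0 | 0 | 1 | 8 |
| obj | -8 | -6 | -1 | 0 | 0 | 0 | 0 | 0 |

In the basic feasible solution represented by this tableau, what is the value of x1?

x1 is not in the basis, so in the current basic feasible solution x1 = 0.

0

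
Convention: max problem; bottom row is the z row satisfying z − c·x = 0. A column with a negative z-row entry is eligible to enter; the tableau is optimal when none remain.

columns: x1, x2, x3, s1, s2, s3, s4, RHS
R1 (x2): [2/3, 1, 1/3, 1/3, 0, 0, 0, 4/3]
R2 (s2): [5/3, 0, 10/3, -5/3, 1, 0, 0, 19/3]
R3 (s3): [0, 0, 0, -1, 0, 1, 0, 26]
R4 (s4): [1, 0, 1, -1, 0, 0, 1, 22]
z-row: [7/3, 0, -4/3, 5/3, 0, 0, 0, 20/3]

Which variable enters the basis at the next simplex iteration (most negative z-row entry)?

x3

Negative z-row entries: x3: -4/3.
The most negative is -4/3 in column x3, so x3 enters.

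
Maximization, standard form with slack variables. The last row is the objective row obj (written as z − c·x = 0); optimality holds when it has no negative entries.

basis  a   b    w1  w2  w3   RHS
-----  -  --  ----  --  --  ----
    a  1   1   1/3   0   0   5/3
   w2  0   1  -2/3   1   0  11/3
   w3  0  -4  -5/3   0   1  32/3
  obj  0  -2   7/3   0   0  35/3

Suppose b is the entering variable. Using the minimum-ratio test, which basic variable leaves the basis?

Column b entries and ratios — a: (5/3)/1 = 5/3; w2: (11/3)/1 = 11/3; w3: -4 ≤ 0, skip.
Smallest ratio is 5/3 in the row of a, so a leaves.

a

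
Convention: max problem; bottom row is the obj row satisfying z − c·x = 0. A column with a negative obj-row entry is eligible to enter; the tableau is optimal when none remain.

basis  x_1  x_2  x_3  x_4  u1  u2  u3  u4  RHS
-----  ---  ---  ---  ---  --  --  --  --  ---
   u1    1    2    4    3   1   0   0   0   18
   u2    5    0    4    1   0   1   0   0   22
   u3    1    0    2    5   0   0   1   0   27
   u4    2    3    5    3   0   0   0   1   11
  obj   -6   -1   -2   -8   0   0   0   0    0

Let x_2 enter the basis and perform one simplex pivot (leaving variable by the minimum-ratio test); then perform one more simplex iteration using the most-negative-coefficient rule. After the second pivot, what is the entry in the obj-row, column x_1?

Ratio test on column x_2 — row 1: 18/2 = 9; row 2: entry 0 ≤ 0; row 3: entry 0 ≤ 0; row 4: 11/3 = 11/3. Minimum is 11/3 at row 4 (u4 leaves); pivot element 3.
Divide row 4 by 3; eliminate column x_2 from the other rows.
Second iteration: most negative obj-row entry is -7 in column x_4, so x_4 enters.
Ratio test on column x_4 — row 1: (32/3)/1 = 32/3; row 2: 22/1 = 22; row 3: 27/5 = 27/5; row 4: (11/3)/1 = 11/3. Minimum is 11/3 at row 4 (x_2 leaves); pivot element 1.
Divide row 4 by 1; eliminate column x_4 from the other rows.
After both pivots, the entry at the obj-row, column x_1 is -2/3.

-2/3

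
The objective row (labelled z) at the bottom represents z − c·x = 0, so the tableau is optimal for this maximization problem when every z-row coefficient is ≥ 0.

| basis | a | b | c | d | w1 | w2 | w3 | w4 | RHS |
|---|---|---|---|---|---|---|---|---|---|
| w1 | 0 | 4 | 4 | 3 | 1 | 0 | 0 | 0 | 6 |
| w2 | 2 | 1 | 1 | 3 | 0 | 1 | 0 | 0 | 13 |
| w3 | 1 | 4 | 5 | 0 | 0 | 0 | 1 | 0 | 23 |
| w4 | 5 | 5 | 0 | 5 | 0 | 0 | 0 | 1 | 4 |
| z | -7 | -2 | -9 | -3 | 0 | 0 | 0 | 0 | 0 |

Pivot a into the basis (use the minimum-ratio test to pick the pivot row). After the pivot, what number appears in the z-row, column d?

4

Ratio test on column a — row 1: entry 0 ≤ 0; row 2: 13/2 = 13/2; row 3: 23/1 = 23; row 4: 4/5 = 4/5. Minimum is 4/5 at row 4 (w4 leaves); pivot element 5.
Divide row 4 by 5; eliminate column a from the other rows.
z-row update in column d: -3 − (-7)·1 = 4.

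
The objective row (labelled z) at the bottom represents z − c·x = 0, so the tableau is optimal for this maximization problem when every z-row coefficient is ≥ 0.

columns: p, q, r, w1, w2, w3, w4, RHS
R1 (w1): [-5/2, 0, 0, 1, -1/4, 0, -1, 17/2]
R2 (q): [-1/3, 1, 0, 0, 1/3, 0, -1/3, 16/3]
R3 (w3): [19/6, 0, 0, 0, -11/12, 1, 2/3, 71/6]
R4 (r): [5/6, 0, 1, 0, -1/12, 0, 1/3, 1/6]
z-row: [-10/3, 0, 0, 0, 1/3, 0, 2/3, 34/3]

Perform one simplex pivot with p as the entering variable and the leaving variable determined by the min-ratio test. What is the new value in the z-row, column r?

Ratio test on column p — row 1: entry -5/2 ≤ 0; row 2: entry -1/3 ≤ 0; row 3: (71/6)/(19/6) = 71/19; row 4: (1/6)/(5/6) = 1/5. Minimum is 1/5 at row 4 (r leaves); pivot element 5/6.
Divide row 4 by 5/6; eliminate column p from the other rows.
z-row update in column r: 0 − (-10/3)·(6/5) = 4.

4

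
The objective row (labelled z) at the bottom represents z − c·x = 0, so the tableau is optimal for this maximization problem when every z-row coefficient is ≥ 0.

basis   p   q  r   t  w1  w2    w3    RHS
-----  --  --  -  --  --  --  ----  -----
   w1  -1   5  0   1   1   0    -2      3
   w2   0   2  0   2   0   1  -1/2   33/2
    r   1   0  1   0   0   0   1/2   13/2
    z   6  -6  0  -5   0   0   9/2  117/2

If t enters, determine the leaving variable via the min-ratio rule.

w1

Column t entries and ratios — w1: 3/1 = 3; w2: (33/2)/2 = 33/4; r: 0 ≤ 0, skip.
Smallest ratio is 3 in the row of w1, so w1 leaves.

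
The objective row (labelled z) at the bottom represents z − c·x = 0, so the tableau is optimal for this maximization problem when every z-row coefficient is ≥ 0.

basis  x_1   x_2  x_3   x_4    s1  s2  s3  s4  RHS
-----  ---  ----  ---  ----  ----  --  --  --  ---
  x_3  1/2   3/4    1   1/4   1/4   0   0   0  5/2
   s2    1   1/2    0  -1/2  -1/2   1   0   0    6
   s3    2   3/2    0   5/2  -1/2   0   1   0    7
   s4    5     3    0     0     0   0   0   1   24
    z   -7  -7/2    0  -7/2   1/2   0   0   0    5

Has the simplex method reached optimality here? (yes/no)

no

The z-row has a negative entry -7 in column x_1, so it is not optimal.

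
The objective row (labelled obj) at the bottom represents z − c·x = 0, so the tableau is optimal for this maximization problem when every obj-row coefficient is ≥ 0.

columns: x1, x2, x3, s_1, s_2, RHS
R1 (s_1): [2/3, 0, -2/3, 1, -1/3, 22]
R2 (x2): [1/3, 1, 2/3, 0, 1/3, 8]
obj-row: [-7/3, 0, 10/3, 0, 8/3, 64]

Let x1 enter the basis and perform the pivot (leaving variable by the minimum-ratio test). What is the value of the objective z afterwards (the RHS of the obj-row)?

Ratio test on column x1 — row 1: 22/(2/3) = 33; row 2: 8/(1/3) = 24. Minimum is 24 at row 2 (x2 leaves); pivot element 1/3.
Pivot on row 2; the obj-row RHS becomes 64 − (-7/3)·24 = 120.

120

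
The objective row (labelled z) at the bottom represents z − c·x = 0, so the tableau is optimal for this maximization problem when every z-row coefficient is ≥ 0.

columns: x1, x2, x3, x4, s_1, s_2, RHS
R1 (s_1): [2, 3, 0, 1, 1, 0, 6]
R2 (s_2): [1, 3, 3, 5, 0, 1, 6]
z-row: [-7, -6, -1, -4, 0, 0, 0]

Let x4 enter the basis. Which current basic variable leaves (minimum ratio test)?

Column x4 entries and ratios — s_1: 6/1 = 6; s_2: 6/5 = 6/5.
Smallest ratio is 6/5 in the row of s_2, so s_2 leaves.

s_2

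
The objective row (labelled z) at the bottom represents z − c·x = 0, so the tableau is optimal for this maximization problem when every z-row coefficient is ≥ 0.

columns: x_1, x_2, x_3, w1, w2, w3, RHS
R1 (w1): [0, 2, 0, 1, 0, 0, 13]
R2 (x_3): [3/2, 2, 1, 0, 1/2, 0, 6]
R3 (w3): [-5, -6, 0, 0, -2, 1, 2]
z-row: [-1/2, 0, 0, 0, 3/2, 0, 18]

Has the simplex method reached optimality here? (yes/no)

The z-row has a negative entry -1/2 in column x_1, so it is not optimal.

no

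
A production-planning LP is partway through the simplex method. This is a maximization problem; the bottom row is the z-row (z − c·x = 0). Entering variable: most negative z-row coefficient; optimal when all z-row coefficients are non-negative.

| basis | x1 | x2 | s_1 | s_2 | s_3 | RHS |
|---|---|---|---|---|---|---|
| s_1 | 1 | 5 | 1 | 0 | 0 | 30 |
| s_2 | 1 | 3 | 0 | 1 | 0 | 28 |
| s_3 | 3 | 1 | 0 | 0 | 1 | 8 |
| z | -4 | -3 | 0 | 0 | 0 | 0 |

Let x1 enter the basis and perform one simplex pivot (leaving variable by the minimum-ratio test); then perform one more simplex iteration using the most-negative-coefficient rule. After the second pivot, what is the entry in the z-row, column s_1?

5/14

Ratio test on column x1 — row 1: 30/1 = 30; row 2: 28/1 = 28; row 3: 8/3 = 8/3. Minimum is 8/3 at row 3 (s_3 leaves); pivot element 3.
Divide row 3 by 3; eliminate column x1 from the other rows.
Second iteration: most negative z-row entry is -5/3 in column x2, so x2 enters.
Ratio test on column x2 — row 1: (82/3)/(14/3) = 41/7; row 2: (76/3)/(8/3) = 19/2; row 3: (8/3)/(1/3) = 8. Minimum is 41/7 at row 1 (s_1 leaves); pivot element 14/3.
Divide row 1 by 14/3; eliminate column x2 from the other rows.
After both pivots, the entry at the z-row, column s_1 is 5/14.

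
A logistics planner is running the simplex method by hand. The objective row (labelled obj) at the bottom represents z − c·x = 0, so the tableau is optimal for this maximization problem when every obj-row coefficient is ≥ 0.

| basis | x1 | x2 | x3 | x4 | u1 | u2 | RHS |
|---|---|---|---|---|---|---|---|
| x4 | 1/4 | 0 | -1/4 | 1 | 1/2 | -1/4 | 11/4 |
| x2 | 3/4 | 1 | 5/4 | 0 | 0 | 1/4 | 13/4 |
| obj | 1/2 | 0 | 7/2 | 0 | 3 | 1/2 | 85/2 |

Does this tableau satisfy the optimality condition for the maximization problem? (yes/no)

yes

Every obj-row coefficient is ≥ 0, so the tableau is optimal.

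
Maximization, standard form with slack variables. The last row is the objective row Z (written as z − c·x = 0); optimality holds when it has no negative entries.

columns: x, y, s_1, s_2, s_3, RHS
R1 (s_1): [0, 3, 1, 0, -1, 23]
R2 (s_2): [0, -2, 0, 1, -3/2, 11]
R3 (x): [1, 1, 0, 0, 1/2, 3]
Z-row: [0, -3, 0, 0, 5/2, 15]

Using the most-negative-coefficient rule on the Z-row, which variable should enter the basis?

Negative Z-row entries: y: -3.
The most negative is -3 in column y, so y enters.

y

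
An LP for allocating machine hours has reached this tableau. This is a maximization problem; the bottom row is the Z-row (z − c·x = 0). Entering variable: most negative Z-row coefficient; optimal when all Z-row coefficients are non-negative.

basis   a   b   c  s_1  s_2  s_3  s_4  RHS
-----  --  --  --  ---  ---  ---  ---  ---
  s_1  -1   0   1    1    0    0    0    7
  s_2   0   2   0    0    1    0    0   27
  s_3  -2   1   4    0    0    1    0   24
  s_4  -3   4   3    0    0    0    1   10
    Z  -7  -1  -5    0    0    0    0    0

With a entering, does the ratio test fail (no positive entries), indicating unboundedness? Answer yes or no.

Every constraint-row entry in column a is ≤ 0, so increasing a is unbounded.

yes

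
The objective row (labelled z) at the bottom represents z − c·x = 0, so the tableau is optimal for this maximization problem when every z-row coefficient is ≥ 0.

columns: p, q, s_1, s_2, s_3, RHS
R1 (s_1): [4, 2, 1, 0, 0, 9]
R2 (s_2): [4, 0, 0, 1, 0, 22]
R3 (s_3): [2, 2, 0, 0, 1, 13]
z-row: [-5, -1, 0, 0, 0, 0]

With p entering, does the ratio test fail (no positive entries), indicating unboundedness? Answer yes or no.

no

Column p has positive entries in row(s) 1, 2, 3, so the ratio test bounds it — not unbounded.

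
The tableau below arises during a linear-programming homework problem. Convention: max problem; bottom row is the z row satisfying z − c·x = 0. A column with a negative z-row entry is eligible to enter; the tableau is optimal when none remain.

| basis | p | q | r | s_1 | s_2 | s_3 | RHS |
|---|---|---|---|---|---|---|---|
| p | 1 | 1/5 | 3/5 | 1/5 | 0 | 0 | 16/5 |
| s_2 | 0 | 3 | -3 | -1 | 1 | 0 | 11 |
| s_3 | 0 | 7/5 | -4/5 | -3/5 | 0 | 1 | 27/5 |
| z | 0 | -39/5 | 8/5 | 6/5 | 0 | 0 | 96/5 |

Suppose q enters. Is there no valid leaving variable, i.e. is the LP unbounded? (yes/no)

Column q has positive entries in row(s) 1, 2, 3, so the ratio test bounds it — not unbounded.

no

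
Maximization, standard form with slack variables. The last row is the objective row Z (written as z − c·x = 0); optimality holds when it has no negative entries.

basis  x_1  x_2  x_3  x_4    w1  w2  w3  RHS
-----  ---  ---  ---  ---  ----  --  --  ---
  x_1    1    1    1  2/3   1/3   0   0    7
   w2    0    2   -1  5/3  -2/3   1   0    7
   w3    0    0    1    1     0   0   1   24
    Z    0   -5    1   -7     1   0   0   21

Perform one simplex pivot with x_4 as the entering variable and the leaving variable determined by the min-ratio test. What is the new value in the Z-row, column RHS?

Ratio test on column x_4 — row 1: 7/(2/3) = 21/2; row 2: 7/(5/3) = 21/5; row 3: 24/1 = 24. Minimum is 21/5 at row 2 (w2 leaves); pivot element 5/3.
Divide row 2 by 5/3; eliminate column x_4 from the other rows.
Z-row update in column RHS: 21 − (-7)·(21/5) = 252/5.

252/5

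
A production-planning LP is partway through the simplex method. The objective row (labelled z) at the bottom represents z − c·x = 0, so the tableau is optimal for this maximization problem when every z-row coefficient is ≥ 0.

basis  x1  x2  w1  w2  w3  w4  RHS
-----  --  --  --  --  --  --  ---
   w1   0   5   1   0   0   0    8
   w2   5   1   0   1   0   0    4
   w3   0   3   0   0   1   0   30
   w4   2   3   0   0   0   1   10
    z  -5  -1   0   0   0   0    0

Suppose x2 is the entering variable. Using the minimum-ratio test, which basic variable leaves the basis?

w1

Column x2 entries and ratios — w1: 8/5 = 8/5; w2: 4/1 = 4; w3: 30/3 = 10; w4: 10/3 = 10/3.
Smallest ratio is 8/5 in the row of w1, so w1 leaves.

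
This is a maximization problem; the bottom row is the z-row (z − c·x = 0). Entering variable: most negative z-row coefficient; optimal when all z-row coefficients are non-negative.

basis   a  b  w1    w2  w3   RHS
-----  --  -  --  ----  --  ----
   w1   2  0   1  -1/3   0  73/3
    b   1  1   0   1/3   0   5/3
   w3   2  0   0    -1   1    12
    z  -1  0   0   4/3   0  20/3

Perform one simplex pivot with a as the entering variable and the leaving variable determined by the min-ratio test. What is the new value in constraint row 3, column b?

Ratio test on column a — row 1: (73/3)/2 = 73/6; row 2: (5/3)/1 = 5/3; row 3: 12/2 = 6. Minimum is 5/3 at row 2 (b leaves); pivot element 1.
Divide row 2 by 1; eliminate column a from the other rows.
Row 3 update in column b: 0 − 2·1 = -2.

-2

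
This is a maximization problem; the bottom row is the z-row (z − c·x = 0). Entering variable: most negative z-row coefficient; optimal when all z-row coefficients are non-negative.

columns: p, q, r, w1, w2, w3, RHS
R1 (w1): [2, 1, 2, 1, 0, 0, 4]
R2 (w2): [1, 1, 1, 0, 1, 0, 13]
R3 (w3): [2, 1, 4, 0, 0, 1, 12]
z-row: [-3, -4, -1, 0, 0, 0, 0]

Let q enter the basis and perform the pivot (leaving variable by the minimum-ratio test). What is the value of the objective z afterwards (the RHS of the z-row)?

16

Ratio test on column q — row 1: 4/1 = 4; row 2: 13/1 = 13; row 3: 12/1 = 12. Minimum is 4 at row 1 (w1 leaves); pivot element 1.
Pivot on row 1; the z-row RHS becomes 0 − (-4)·4 = 16.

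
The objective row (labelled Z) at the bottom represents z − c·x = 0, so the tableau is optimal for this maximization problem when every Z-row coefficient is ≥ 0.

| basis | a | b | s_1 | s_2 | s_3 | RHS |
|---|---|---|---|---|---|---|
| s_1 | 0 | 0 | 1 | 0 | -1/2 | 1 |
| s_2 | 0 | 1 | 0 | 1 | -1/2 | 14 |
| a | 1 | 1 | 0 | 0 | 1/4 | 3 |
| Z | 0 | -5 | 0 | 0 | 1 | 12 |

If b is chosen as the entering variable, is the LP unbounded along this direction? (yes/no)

Column b has positive entries in row(s) 2, 3, so the ratio test bounds it — not unbounded.

no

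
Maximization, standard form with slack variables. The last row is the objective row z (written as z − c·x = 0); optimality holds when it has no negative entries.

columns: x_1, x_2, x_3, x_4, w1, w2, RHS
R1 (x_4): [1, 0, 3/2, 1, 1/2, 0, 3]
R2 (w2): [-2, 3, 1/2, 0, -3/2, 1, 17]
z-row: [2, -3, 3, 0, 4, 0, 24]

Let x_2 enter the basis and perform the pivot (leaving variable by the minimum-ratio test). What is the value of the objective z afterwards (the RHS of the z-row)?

Ratio test on column x_2 — row 1: entry 0 ≤ 0; row 2: 17/3 = 17/3. Minimum is 17/3 at row 2 (w2 leaves); pivot element 3.
Pivot on row 2; the z-row RHS becomes 24 − (-3)·(17/3) = 41.

41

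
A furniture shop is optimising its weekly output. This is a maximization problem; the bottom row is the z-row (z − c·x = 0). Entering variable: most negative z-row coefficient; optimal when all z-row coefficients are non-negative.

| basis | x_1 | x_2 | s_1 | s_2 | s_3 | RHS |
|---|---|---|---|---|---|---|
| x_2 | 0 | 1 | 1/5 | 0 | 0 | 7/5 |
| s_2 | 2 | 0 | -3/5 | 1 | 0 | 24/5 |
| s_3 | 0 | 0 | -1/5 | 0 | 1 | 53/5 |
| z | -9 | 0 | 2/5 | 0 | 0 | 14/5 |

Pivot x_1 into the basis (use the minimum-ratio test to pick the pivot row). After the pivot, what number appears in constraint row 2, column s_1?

-3/10

Ratio test on column x_1 — row 1: entry 0 ≤ 0; row 2: (24/5)/2 = 12/5; row 3: entry 0 ≤ 0. Minimum is 12/5 at row 2 (s_2 leaves); pivot element 2.
Divide row 2 by 2; eliminate column x_1 from the other rows.
In the new row 2, the s_1 entry is the old entry divided by the pivot: (-3/5)/2 = -3/10.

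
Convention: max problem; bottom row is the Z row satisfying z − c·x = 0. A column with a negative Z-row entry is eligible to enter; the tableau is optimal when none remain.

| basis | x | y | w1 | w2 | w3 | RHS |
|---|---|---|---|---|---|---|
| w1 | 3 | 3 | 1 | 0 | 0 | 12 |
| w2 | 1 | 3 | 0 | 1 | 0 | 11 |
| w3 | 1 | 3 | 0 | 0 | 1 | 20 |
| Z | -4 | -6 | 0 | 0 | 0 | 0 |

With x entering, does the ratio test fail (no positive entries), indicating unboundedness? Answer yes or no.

Column x has positive entries in row(s) 1, 2, 3, so the ratio test bounds it — not unbounded.

no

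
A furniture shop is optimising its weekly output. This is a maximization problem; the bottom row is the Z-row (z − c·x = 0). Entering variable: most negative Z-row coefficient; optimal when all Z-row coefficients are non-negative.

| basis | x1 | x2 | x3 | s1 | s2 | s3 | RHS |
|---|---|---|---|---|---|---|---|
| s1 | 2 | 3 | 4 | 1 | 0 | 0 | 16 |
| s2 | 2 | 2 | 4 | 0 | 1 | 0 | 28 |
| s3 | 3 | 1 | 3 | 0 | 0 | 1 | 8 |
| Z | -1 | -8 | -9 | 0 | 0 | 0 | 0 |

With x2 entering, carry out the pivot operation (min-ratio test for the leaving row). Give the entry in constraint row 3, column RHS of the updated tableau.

Ratio test on column x2 — row 1: 16/3 = 16/3; row 2: 28/2 = 14; row 3: 8/1 = 8. Minimum is 16/3 at row 1 (s1 leaves); pivot element 3.
Divide row 1 by 3; eliminate column x2 from the other rows.
Row 3 update in column RHS: 8 − 1·(16/3) = 8/3.

8/3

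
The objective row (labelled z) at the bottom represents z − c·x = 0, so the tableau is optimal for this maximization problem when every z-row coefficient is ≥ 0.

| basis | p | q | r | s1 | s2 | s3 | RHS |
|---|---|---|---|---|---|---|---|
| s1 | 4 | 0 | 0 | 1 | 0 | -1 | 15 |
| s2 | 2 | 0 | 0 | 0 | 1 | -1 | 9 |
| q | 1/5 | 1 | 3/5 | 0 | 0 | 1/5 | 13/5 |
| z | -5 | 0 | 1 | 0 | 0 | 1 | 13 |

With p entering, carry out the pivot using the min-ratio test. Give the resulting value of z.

Ratio test on column p — row 1: 15/4 = 15/4; row 2: 9/2 = 9/2; row 3: (13/5)/(1/5) = 13. Minimum is 15/4 at row 1 (s1 leaves); pivot element 4.
Pivot on row 1; the z-row RHS becomes 13 − (-5)·(15/4) = 127/4.

127/4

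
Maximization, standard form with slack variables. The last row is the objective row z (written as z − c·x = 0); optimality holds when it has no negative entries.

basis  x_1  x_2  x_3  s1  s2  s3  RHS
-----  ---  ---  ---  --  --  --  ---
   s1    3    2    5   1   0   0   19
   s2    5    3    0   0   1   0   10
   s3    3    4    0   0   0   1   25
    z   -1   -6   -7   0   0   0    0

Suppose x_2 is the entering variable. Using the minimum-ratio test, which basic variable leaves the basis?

s2

Column x_2 entries and ratios — s1: 19/2 = 19/2; s2: 10/3 = 10/3; s3: 25/4 = 25/4.
Smallest ratio is 10/3 in the row of s2, so s2 leaves.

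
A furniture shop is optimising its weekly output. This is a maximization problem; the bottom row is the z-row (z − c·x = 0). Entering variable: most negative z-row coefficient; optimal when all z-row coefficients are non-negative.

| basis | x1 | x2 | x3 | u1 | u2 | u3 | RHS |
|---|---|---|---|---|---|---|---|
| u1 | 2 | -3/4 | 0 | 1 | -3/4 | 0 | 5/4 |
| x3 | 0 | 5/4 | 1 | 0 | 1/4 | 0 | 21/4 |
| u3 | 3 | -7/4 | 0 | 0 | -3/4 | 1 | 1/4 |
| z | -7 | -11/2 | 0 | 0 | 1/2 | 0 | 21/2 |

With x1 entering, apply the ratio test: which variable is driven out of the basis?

u3

Column x1 entries and ratios — u1: (5/4)/2 = 5/8; x3: 0 ≤ 0, skip; u3: (1/4)/3 = 1/12.
Smallest ratio is 1/12 in the row of u3, so u3 leaves.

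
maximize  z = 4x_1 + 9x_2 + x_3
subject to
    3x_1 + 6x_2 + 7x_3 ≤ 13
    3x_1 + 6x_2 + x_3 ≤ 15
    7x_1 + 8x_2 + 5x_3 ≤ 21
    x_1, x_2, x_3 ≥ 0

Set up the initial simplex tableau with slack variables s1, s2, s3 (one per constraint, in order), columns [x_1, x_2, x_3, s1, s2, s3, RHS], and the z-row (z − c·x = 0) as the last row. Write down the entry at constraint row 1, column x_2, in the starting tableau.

Constraint 1 has coefficient 6 on x_2.

6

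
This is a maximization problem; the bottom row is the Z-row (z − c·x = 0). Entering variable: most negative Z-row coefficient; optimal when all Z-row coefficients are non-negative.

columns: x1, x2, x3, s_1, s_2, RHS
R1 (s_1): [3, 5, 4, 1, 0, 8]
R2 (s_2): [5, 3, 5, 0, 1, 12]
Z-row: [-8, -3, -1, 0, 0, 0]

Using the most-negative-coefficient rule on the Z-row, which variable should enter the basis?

x1

Negative Z-row entries: x1: -8, x2: -3, x3: -1.
The most negative is -8 in column x1, so x1 enters.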